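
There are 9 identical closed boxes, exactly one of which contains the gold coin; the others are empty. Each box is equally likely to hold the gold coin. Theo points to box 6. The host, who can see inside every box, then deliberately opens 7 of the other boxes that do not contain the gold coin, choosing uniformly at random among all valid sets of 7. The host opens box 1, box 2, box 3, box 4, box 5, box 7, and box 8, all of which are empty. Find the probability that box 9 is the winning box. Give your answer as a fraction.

Apply Bayes' rule, conditioning on where the gold coin actually is.
If it is in any of boxes 1, 2, 3, 4, 5, 7, and 8 (prior 1/9 each): that box was opened and seen not to hold the prize — ruled out; weight (1/9)·0 = 0 each.
If it is in box 6 (prior 1/9): the host has 8 equally likely choices, so probability 1/8; weight (1/9)·(1/8) = 1/72.
If it is in box 9 (prior 1/9): the host has no choice, probability 1; weight (1/9)·1 = 1/9.
The weights sum to 1/8.
So P(the gold coin in box 9 | the host opened box 1, box 2, box 3, box 4, box 5, box 7, and box 8) = (1/9) / (1/8) = 8/9.

8/9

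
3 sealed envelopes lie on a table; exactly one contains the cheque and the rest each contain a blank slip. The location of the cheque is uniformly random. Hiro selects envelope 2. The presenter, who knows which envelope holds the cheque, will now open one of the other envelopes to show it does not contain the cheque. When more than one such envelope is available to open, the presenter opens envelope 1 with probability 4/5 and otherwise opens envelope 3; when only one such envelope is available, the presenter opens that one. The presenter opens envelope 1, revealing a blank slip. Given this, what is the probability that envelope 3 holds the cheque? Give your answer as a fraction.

Apply Bayes' rule, conditioning on where the cheque actually is.
If it is in envelope 1 (prior 1/3): the presenter opened envelope 1, so this case is ruled out; weight (1/3)·0 = 0.
If it is in envelope 2 (prior 1/3): envelope 1 is available, opened with probability 4/5; weight (1/3)·(4/5) = 4/15.
If it is in envelope 3 (prior 1/3): only envelope 1 is available, probability 1; weight (1/3)·1 = 1/3.
The weights sum to 3/5.
So P(the cheque in envelope 3 | the presenter opened envelope 1) = (1/3) / (3/5) = 5/9.

5/9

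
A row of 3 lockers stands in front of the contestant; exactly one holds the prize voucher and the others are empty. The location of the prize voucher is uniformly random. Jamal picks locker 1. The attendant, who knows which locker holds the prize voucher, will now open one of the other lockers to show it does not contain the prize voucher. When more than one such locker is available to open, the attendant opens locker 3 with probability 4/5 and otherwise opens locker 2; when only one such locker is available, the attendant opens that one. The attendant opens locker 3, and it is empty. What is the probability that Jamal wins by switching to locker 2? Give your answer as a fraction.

Apply Bayes' rule, conditioning on where the prize voucher actually is.
If it is in locker 1 (prior 1/3): locker 3 is available, opened with probability 4/5; weight (1/3)·(4/5) = 4/15.
If it is in locker 2 (prior 1/3): only locker 3 is available, probability 1; weight (1/3)·1 = 1/3.
If it is in locker 3 (prior 1/3): the attendant opened locker 3, so this case is ruled out; weight (1/3)·0 = 0.
The weights sum to 3/5.
So P(the prize voucher in locker 2 | the attendant opened locker 3) = (1/3) / (3/5) = 5/9.

5/9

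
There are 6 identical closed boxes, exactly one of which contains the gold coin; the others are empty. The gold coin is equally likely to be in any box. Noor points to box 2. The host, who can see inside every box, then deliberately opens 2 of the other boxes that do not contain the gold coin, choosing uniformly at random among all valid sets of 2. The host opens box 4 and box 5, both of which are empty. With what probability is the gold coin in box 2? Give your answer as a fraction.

1/6

Apply Bayes' rule, conditioning on where the gold coin actually is.
If it is in any of boxes 1, 3, and 6 (prior 1/6 each): the host has 6 equally likely choices, so probability 1/6; weight (1/6)·(1/6) = 1/36 each.
If it is in box 2 (prior 1/6): the host has 10 equally likely choices, so probability 1/10; weight (1/6)·(1/10) = 1/60.
If it is in either of boxes 4 and 5 (prior 1/6 each): that box was opened and seen not to hold the prize — ruled out; weight (1/6)·0 = 0 each.
The weights sum to 1/10.
So P(the gold coin in box 2 | the host opened box 4 and box 5) = (1/60) / (1/10) = 1/6.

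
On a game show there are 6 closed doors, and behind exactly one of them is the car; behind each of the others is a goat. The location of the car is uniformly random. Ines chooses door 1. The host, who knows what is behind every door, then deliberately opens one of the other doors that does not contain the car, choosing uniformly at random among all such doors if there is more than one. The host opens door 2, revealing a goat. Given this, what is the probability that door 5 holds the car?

Apply Bayes' rule, conditioning on where the car actually is.
If it is behind door 1 (prior 1/6): the host has 5 equally likely choices, so probability 1/5; weight (1/6)·(1/5) = 1/30.
If it is behind door 2 (prior 1/6): the host opened door 2, so this case is ruled out; weight (1/6)·0 = 0.
If it is behind any of doors 3, 4, 5, and 6 (prior 1/6 each): the host has 4 equally likely choices, so probability 1/4; weight (1/6)·(1/4) = 1/24 each.
The weights sum to 1/5.
So P(the car behind door 5 | the host opened door 2) = (1/24) / (1/5) = 5/24.

5/24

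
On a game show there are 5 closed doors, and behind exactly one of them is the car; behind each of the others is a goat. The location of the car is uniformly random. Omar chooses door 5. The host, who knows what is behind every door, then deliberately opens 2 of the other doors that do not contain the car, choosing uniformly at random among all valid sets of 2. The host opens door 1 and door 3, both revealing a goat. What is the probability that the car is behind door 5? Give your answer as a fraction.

1/5

Condition on the true location of the car.
If it is behind either of doors 1 and 3 (prior 1/5 each): that door was opened and seen not to hold the prize — ruled out; weight (1/5)·0 = 0 each.
If it is behind either of doors 2 and 4 (prior 1/5 each): the host has 3 equally likely choices, so probability 1/3; weight (1/5)·(1/3) = 1/15 each.
If it is behind door 5 (prior 1/5): the host has 6 equally likely choices, so probability 1/6; weight (1/5)·(1/6) = 1/30.
The weights sum to 1/6.
So P(the car behind door 5 | the host opened door 1 and door 3) = (1/30) / (1/6) = 1/5.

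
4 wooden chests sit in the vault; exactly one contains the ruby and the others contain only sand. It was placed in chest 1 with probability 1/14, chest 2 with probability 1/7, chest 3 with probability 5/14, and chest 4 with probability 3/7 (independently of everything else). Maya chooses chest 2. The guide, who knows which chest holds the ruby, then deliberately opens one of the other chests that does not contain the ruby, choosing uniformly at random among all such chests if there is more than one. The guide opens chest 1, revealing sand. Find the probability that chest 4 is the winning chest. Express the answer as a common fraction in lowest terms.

Consider each possible location of the ruby in turn.
If it is in chest 1 (prior 1/14): the guide opened chest 1, so this case is ruled out; weight (1/14)·0 = 0.
If it is in chest 2 (prior 1/7): the guide has 3 equally likely choices, so probability 1/3; weight (1/7)·(1/3) = 1/21.
If it is in chest 3 (prior 5/14): the guide has 2 equally likely choices, so probability 1/2; weight (5/14)·(1/2) = 5/28.
If it is in chest 4 (prior 3/7): the guide has 2 equally likely choices, so probability 1/2; weight (3/7)·(1/2) = 3/14.
The weights sum to 37/84.
So P(the ruby in chest 4 | the guide opened chest 1) = (3/14) / (37/84) = 18/37.

18/37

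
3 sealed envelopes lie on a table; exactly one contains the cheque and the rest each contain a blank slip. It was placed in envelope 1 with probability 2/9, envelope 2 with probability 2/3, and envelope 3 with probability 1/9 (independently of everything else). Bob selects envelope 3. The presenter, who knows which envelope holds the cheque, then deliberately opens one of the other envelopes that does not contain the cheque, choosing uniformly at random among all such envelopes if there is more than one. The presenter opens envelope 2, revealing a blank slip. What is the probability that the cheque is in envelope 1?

Apply Bayes' rule, conditioning on where the cheque actually is.
If it is in envelope 1 (prior 2/9): the presenter has no choice, probability 1; weight (2/9)·1 = 2/9.
If it is in envelope 2 (prior 2/3): the presenter opened envelope 2, so this case is ruled out; weight (2/3)·0 = 0.
If it is in envelope 3 (prior 1/9): the presenter has 2 equally likely choices, so probability 1/2; weight (1/9)·(1/2) = 1/18.
The weights sum to 5/18.
So P(the cheque in envelope 1 | the presenter opened envelope 2) = (2/9) / (5/18) = 4/5.

4/5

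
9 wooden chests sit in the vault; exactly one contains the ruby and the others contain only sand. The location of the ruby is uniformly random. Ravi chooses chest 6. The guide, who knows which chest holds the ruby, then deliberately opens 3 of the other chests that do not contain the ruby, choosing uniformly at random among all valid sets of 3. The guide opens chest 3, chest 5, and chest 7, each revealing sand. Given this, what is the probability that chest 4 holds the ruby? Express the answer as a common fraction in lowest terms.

8/45

Consider each possible location of the ruby in turn.
If it is in any of chests 1, 2, 4, 8, and 9 (prior 1/9 each): the guide has 35 equally likely choices, so probability 1/35; weight (1/9)·(1/35) = 1/315 each.
If it is in any of chests 3, 5, and 7 (prior 1/9 each): that chest was opened and seen not to hold the prize — ruled out; weight (1/9)·0 = 0 each.
If it is in chest 6 (prior 1/9): the guide has 56 equally likely choices, so probability 1/56; weight (1/9)·(1/56) = 1/504.
The weights sum to 1/56.
So P(the ruby in chest 4 | the guide opened chest 3, chest 5, and chest 7) = (1/315) / (1/56) = 8/45.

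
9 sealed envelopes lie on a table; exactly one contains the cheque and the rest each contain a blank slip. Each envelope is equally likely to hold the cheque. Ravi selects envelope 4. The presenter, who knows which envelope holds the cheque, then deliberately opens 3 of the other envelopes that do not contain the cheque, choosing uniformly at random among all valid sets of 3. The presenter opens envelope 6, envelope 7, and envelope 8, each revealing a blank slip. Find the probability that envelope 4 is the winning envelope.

Condition on the true location of the cheque.
If it is in any of envelopes 1, 2, 3, 5, and 9 (prior 1/9 each): the presenter has 35 equally likely choices, so probability 1/35; weight (1/9)·(1/35) = 1/315 each.
If it is in envelope 4 (prior 1/9): the presenter has 56 equally likely choices, so probability 1/56; weight (1/9)·(1/56) = 1/504.
If it is in any of envelopes 6, 7, and 8 (prior 1/9 each): that envelope was opened and seen not to hold the prize — ruled out; weight (1/9)·0 = 0 each.
The weights sum to 1/56.
So P(the cheque in envelope 4 | the presenter opened envelope 6, envelope 7, and envelope 8) = (1/504) / (1/56) = 1/9.

1/9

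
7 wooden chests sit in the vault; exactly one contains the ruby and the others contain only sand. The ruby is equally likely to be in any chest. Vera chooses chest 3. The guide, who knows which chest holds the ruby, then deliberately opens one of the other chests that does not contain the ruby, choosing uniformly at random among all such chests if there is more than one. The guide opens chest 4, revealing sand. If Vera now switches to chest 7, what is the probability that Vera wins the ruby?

6/35

Condition on the true location of the ruby.
If it is in any of chests 1, 2, 5, 6, and 7 (prior 1/7 each): the guide has 5 equally likely choices, so probability 1/5; weight (1/7)·(1/5) = 1/35 each.
If it is in chest 3 (prior 1/7): the guide has 6 equally likely choices, so probability 1/6; weight (1/7)·(1/6) = 1/42.
If it is in chest 4 (prior 1/7): the guide opened chest 4, so this case is ruled out; weight (1/7)·0 = 0.
The weights sum to 1/6.
So P(the ruby in chest 7 | the guide opened chest 4) = (1/35) / (1/6) = 6/35.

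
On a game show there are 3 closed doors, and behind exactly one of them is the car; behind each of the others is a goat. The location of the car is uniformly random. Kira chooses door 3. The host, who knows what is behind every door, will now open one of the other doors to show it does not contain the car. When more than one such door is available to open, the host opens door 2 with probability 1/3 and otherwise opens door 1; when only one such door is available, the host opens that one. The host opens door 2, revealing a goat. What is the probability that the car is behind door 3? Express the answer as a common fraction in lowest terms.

1/4

Condition on the true location of the car.
If it is behind door 1 (prior 1/3): only door 2 is available, probability 1; weight (1/3)·1 = 1/3.
If it is behind door 2 (prior 1/3): the host opened door 2, so this case is ruled out; weight (1/3)·0 = 0.
If it is behind door 3 (prior 1/3): door 2 is available, opened with probability 1/3; weight (1/3)·(1/3) = 1/9.
The weights sum to 4/9.
So P(the car behind door 3 | the host opened door 2) = (1/9) / (4/9) = 1/4.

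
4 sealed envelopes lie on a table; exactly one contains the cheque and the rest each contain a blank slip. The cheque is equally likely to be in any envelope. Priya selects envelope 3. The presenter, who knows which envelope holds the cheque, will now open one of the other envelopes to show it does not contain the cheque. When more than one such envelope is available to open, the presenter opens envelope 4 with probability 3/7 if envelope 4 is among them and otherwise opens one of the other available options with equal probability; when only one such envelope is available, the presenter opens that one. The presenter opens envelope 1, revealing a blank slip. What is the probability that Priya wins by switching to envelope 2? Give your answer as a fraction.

Apply Bayes' rule, conditioning on where the cheque actually is.
If it is in envelope 1 (prior 1/4): the presenter opened envelope 1, so this case is ruled out; weight (1/4)·0 = 0.
If it is in envelope 2 (prior 1/4): envelope 4 is available but not opened, probability 4/7; weight (1/4)·(4/7) = 1/7.
If it is in envelope 3 (prior 1/4): envelope 4 is available but not opened; envelope 1 gets probability (1 − 3/7)/2 = 2/7; weight (1/4)·(2/7) = 1/14.
If it is in envelope 4 (prior 1/4): envelope 4 holds the prize so is unavailable; the presenter chooses uniformly among the 2 others, probability 1/2; weight (1/4)·(1/2) = 1/8.
The weights sum to 19/56.
So P(the cheque in envelope 2 | the presenter opened envelope 1) = (1/7) / (19/56) = 8/19.

8/19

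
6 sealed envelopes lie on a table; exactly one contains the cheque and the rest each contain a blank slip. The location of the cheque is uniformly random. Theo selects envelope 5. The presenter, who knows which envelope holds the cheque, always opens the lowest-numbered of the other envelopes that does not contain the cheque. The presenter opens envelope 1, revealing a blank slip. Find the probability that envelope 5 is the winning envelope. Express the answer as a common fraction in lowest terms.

1/5

Condition on the true location of the cheque.
If it is in envelope 1 (prior 1/6): the presenter opened envelope 1, so this case is ruled out; weight (1/6)·0 = 0.
If it is in any of envelopes 2, 3, 4, 5, and 6 (prior 1/6 each): envelope 1 is the lowest-numbered option available, probability 1; weight (1/6)·1 = 1/6 each.
The weights sum to 5/6.
So P(the cheque in envelope 5 | the presenter opened envelope 1) = (1/6) / (5/6) = 1/5.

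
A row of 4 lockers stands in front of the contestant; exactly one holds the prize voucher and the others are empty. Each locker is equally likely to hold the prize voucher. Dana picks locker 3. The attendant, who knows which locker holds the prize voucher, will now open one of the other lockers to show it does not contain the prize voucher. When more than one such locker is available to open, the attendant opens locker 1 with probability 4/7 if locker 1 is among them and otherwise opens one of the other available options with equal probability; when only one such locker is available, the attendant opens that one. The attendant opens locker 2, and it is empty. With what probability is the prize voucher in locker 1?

Consider each possible location of the prize voucher in turn.
If it is in locker 1 (prior 1/4): locker 1 holds the prize so is unavailable; the attendant chooses uniformly among the 2 others, probability 1/2; weight (1/4)·(1/2) = 1/8.
If it is in locker 2 (prior 1/4): the attendant opened locker 2, so this case is ruled out; weight (1/4)·0 = 0.
If it is in locker 3 (prior 1/4): locker 1 is available but not opened; locker 2 gets probability (1 − 4/7)/2 = 3/14; weight (1/4)·(3/14) = 3/56.
If it is in locker 4 (prior 1/4): locker 1 is available but not opened, probability 3/7; weight (1/4)·(3/7) = 3/28.
The weights sum to 2/7.
So P(the prize voucher in locker 1 | the attendant opened locker 2) = (1/8) / (2/7) = 7/16.

7/16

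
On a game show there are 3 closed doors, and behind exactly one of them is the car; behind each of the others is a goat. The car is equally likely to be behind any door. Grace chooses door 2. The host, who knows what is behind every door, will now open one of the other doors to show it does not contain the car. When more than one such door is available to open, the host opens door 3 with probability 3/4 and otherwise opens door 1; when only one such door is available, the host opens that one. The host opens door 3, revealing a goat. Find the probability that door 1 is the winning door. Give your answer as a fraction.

Apply Bayes' rule, conditioning on where the car actually is.
If it is behind door 1 (prior 1/3): only door 3 is available, probability 1; weight (1/3)·1 = 1/3.
If it is behind door 2 (prior 1/3): door 3 is available, opened with probability 3/4; weight (1/3)·(3/4) = 1/4.
If it is behind door 3 (prior 1/3): the host opened door 3, so this case is ruled out; weight (1/3)·0 = 0.
The weights sum to 7/12.
So P(the car behind door 1 | the host opened door 3) = (1/3) / (7/12) = 4/7.

4/7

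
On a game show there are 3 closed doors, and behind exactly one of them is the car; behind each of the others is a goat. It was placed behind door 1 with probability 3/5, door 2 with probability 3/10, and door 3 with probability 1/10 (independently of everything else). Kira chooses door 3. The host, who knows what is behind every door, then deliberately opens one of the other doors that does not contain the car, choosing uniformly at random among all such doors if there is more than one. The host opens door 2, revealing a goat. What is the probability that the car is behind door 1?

Apply Bayes' rule, conditioning on where the car actually is.
If it is behind door 1 (prior 3/5): the host has no choice, probability 1; weight (3/5)·1 = 3/5.
If it is behind door 2 (prior 3/10): the host opened door 2, so this case is ruled out; weight (3/10)·0 = 0.
If it is behind door 3 (prior 1/10): the host has 2 equally likely choices, so probability 1/2; weight (1/10)·(1/2) = 1/20.
The weights sum to 13/20.
So P(the car behind door 1 | the host opened door 2) = (3/5) / (13/20) = 12/13.

12/13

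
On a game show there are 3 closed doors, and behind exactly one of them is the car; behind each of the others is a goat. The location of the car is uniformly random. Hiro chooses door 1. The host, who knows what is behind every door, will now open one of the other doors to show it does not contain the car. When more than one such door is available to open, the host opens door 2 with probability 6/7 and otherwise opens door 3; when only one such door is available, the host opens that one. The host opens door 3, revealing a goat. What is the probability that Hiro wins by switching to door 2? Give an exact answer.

7/8

Consider each possible location of the car in turn.
If it is behind door 1 (prior 1/3): door 2 is available but not opened, probability 1/7; weight (1/3)·(1/7) = 1/21.
If it is behind door 2 (prior 1/3): only door 3 is available, probability 1; weight (1/3)·1 = 1/3.
If it is behind door 3 (prior 1/3): the host opened door 3, so this case is ruled out; weight (1/3)·0 = 0.
The weights sum to 8/21.
So P(the car behind door 2 | the host opened door 3) = (1/3) / (8/21) = 7/8.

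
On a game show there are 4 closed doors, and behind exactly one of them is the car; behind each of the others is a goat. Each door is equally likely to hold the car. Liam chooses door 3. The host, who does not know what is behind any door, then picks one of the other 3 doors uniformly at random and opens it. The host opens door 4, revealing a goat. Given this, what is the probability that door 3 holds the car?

1/3

Apply Bayes' rule, conditioning on where the car actually is.
If it is behind any of doors 1, 2, and 3 (prior 1/4 each): the host picks door 4 with probability 1/3 regardless, and it is not the prize; weight (1/4)·(1/3) = 1/12 each.
If it is behind door 4 (prior 1/4): the host opened door 4, so this case is ruled out; weight (1/4)·0 = 0.
The weights sum to 1/4.
So P(the car behind door 3 | the host opened door 4) = (1/12) / (1/4) = 1/3.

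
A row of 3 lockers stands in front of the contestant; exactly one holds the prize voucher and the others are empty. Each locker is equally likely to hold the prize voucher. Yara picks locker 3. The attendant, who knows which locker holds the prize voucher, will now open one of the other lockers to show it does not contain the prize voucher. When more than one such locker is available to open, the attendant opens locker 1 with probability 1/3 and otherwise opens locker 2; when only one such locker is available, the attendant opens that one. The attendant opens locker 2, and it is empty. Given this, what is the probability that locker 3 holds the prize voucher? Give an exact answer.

2/5

Apply Bayes' rule, conditioning on where the prize voucher actually is.
If it is in locker 1 (prior 1/3): only locker 2 is available, probability 1; weight (1/3)·1 = 1/3.
If it is in locker 2 (prior 1/3): the attendant opened locker 2, so this case is ruled out; weight (1/3)·0 = 0.
If it is in locker 3 (prior 1/3): locker 1 is available but not opened, probability 2/3; weight (1/3)·(2/3) = 2/9.
The weights sum to 5/9.
So P(the prize voucher in locker 3 | the attendant opened locker 2) = (2/9) / (5/9) = 2/5.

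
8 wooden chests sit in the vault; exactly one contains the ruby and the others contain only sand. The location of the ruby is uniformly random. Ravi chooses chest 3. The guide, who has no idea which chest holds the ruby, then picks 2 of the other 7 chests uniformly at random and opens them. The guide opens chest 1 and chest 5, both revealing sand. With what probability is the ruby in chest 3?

1/6

Consider each possible location of the ruby in turn.
If it is in either of chests 1 and 5 (prior 1/8 each): that chest was opened and seen not to hold the prize — ruled out; weight (1/8)·0 = 0 each.
If it is in any of chests 2, 3, 4, 6, 7, and 8 (prior 1/8 each): the guide picks exactly this set with probability 1/21 regardless, and none is the prize; weight (1/8)·(1/21) = 1/168 each.
The weights sum to 1/28.
So P(the ruby in chest 3 | the guide opened chest 1 and chest 5) = (1/168) / (1/28) = 1/6.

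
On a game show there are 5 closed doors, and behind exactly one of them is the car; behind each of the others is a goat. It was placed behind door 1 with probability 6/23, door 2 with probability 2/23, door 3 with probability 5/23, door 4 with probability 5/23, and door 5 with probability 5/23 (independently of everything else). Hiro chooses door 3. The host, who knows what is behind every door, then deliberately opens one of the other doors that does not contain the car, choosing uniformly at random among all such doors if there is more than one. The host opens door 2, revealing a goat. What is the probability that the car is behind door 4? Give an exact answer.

Apply Bayes' rule, conditioning on where the car actually is.
If it is behind door 1 (prior 6/23): the host has 3 equally likely choices, so probability 1/3; weight (6/23)·(1/3) = 2/23.
If it is behind door 2 (prior 2/23): the host opened door 2, so this case is ruled out; weight (2/23)·0 = 0.
If it is behind door 3 (prior 5/23): the host has 4 equally likely choices, so probability 1/4; weight (5/23)·(1/4) = 5/92.
If it is behind either of doors 4 and 5 (prior 5/23 each): the host has 3 equally likely choices, so probability 1/3; weight (5/23)·(1/3) = 5/69 each.
The weights sum to 79/276.
So P(the car behind door 4 | the host opened door 2) = (5/69) / (79/276) = 20/79.

20/79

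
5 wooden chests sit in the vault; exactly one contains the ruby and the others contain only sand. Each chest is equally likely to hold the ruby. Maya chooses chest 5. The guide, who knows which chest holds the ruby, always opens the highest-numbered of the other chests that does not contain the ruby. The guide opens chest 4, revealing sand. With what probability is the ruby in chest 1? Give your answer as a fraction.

Condition on the true location of the ruby.
If it is in any of chests 1, 2, 3, and 5 (prior 1/5 each): chest 4 is the highest-numbered option available, probability 1; weight (1/5)·1 = 1/5 each.
If it is in chest 4 (prior 1/5): the guide opened chest 4, so this case is ruled out; weight (1/5)·0 = 0.
The weights sum to 4/5.
So P(the ruby in chest 1 | the guide opened chest 4) = (1/5) / (4/5) = 1/4.

1/4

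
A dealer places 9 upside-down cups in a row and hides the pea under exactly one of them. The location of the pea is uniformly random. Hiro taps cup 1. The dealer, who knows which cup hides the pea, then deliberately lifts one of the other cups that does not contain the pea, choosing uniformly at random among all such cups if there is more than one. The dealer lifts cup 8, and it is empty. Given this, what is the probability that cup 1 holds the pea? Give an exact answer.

1/9

Condition on the true location of the pea.
If it is under cup 1 (prior 1/9): the dealer has 8 equally likely choices, so probability 1/8; weight (1/9)·(1/8) = 1/72.
If it is under any of cups 2, 3, 4, 5, 6, 7, and 9 (prior 1/9 each): the dealer has 7 equally likely choices, so probability 1/7; weight (1/9)·(1/7) = 1/63 each.
If it is under cup 8 (prior 1/9): the dealer opened cup 8, so this case is ruled out; weight (1/9)·0 = 0.
The weights sum to 1/8.
So P(the pea under cup 1 | the dealer opened cup 8) = (1/72) / (1/8) = 1/9.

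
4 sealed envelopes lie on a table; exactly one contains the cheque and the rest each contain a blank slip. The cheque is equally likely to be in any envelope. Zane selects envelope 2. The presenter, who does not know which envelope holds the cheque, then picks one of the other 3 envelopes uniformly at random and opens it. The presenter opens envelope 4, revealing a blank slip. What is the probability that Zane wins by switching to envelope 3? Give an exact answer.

Consider each possible location of the cheque in turn.
If it is in any of envelopes 1, 2, and 3 (prior 1/4 each): the presenter picks envelope 4 with probability 1/3 regardless, and it is not the prize; weight (1/4)·(1/3) = 1/12 each.
If it is in envelope 4 (prior 1/4): the presenter opened envelope 4, so this case is ruled out; weight (1/4)·0 = 0.
The weights sum to 1/4.
So P(the cheque in envelope 3 | the presenter opened envelope 4) = (1/12) / (1/4) = 1/3.

1/3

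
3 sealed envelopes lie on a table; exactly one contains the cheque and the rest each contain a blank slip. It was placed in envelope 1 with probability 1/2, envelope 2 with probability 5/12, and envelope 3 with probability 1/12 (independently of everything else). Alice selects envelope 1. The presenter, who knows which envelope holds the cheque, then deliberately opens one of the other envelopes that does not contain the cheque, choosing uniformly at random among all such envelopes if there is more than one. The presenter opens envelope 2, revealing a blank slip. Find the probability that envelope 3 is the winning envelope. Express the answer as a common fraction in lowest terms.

Apply Bayes' rule, conditioning on where the cheque actually is.
If it is in envelope 1 (prior 1/2): the presenter has 2 equally likely choices, so probability 1/2; weight (1/2)·(1/2) = 1/4.
If it is in envelope 2 (prior 5/12): the presenter opened envelope 2, so this case is ruled out; weight (5/12)·0 = 0.
If it is in envelope 3 (prior 1/12): the presenter has no choice, probability 1; weight (1/12)·1 = 1/12.
The weights sum to 1/3.
So P(the cheque in envelope 3 | the presenter opened envelope 2) = (1/12) / (1/3) = 1/4.

1/4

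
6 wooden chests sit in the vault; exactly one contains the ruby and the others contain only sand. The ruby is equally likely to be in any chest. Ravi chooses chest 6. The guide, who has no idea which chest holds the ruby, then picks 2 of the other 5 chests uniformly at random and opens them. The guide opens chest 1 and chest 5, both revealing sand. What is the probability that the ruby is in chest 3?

1/4

Apply Bayes' rule, conditioning on where the ruby actually is.
If it is in either of chests 1 and 5 (prior 1/6 each): that chest was opened and seen not to hold the prize — ruled out; weight (1/6)·0 = 0 each.
If it is in any of chests 2, 3, 4, and 6 (prior 1/6 each): the guide picks exactly this set with probability 1/10 regardless, and none is the prize; weight (1/6)·(1/10) = 1/60 each.
The weights sum to 1/15.
So P(the ruby in chest 3 | the guide opened chest 1 and chest 5) = (1/60) / (1/15) = 1/4.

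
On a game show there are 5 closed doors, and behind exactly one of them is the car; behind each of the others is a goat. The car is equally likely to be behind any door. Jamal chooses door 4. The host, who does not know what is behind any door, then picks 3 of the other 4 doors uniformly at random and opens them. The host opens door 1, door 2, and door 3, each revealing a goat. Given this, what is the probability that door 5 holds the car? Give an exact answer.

Condition on the true location of the car.
If it is behind any of doors 1, 2, and 3 (prior 1/5 each): that door was opened and seen not to hold the prize — ruled out; weight (1/5)·0 = 0 each.
If it is behind either of doors 4 and 5 (prior 1/5 each): the host picks exactly this set with probability 1/4 regardless, and none is the prize; weight (1/5)·(1/4) = 1/20 each.
The weights sum to 1/10.
So P(the car behind door 5 | the host opened door 1, door 2, and door 3) = (1/20) / (1/10) = 1/2.

1/2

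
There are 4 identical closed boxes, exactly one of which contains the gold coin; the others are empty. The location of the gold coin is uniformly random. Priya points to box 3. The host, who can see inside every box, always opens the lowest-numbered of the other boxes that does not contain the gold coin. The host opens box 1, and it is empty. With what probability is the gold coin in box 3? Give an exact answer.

1/3

Condition on the true location of the gold coin.
If it is in box 1 (prior 1/4): the host opened box 1, so this case is ruled out; weight (1/4)·0 = 0.
If it is in any of boxes 2, 3, and 4 (prior 1/4 each): box 1 is the lowest-numbered option available, probability 1; weight (1/4)·1 = 1/4 each.
The weights sum to 3/4.
So P(the gold coin in box 3 | the host opened box 1) = (1/4) / (3/4) = 1/3.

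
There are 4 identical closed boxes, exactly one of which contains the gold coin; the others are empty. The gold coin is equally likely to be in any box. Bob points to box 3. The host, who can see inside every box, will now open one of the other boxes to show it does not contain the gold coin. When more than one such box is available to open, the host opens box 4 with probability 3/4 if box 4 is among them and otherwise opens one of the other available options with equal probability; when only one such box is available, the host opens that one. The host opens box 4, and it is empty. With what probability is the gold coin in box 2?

Consider each possible location of the gold coin in turn.
If it is in any of boxes 1, 2, and 3 (prior 1/4 each): box 4 is available, opened with probability 3/4; weight (1/4)·(3/4) = 3/16 each.
If it is in box 4 (prior 1/4): the host opened box 4, so this case is ruled out; weight (1/4)·0 = 0.
The weights sum to 9/16.
So P(the gold coin in box 2 | the host opened box 4) = (3/16) / (9/16) = 1/3.

1/3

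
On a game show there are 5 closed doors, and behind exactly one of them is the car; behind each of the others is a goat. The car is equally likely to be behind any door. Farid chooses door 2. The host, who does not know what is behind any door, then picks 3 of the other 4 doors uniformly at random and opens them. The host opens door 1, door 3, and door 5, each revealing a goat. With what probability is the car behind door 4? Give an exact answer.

Condition on the true location of the car.
If it is behind any of doors 1, 3, and 5 (prior 1/5 each): that door was opened and seen not to hold the prize — ruled out; weight (1/5)·0 = 0 each.
If it is behind either of doors 2 and 4 (prior 1/5 each): the host picks exactly this set with probability 1/4 regardless, and none is the prize; weight (1/5)·(1/4) = 1/20 each.
The weights sum to 1/10.
So P(the car behind door 4 | the host opened door 1, door 3, and door 5) = (1/20) / (1/10) = 1/2.

1/2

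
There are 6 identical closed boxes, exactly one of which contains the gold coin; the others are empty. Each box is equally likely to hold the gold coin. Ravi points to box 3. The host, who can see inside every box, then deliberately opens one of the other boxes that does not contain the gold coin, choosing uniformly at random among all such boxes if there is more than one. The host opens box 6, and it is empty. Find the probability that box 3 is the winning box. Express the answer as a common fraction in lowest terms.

1/6

Condition on the true location of the gold coin.
If it is in any of boxes 1, 2, 4, and 5 (prior 1/6 each): the host has 4 equally likely choices, so probability 1/4; weight (1/6)·(1/4) = 1/24 each.
If it is in box 3 (prior 1/6): the host has 5 equally likely choices, so probability 1/5; weight (1/6)·(1/5) = 1/30.
If it is in box 6 (prior 1/6): the host opened box 6, so this case is ruled out; weight (1/6)·0 = 0.
The weights sum to 1/5.
So P(the gold coin in box 3 | the host opened box 6) = (1/30) / (1/5) = 1/6.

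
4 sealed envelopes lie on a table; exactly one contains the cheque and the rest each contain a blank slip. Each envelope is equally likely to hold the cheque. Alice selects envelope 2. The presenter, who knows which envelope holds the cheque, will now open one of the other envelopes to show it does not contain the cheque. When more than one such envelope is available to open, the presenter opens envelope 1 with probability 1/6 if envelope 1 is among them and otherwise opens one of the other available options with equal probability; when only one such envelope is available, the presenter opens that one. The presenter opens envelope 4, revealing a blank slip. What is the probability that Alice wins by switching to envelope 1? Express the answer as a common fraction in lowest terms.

Consider each possible location of the cheque in turn.
If it is in envelope 1 (prior 1/4): envelope 1 holds the prize so is unavailable; the presenter chooses uniformly among the 2 others, probability 1/2; weight (1/4)·(1/2) = 1/8.
If it is in envelope 2 (prior 1/4): envelope 1 is available but not opened; envelope 4 gets probability (1 − 1/6)/2 = 5/12; weight (1/4)·(5/12) = 5/48.
If it is in envelope 3 (prior 1/4): envelope 1 is available but not opened, probability 5/6; weight (1/4)·(5/6) = 5/24.
If it is in envelope 4 (prior 1/4): the presenter opened envelope 4, so this case is ruled out; weight (1/4)·0 = 0.
The weights sum to 7/16.
So P(the cheque in envelope 1 | the presenter opened envelope 4) = (1/8) / (7/16) = 2/7.

2/7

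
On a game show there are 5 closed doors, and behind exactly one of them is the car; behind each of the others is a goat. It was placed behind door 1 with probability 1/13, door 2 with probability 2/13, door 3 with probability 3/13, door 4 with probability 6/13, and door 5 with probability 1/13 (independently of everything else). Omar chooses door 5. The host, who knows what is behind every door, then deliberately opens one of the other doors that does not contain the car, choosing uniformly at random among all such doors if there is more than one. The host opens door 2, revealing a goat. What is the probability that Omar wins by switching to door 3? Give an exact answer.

Consider each possible location of the car in turn.
If it is behind door 1 (prior 1/13): the host has 3 equally likely choices, so probability 1/3; weight (1/13)·(1/3) = 1/39.
If it is behind door 2 (prior 2/13): the host opened door 2, so this case is ruled out; weight (2/13)·0 = 0.
If it is behind door 3 (prior 3/13): the host has 3 equally likely choices, so probability 1/3; weight (3/13)·(1/3) = 1/13.
If it is behind door 4 (prior 6/13): the host has 3 equally likely choices, so probability 1/3; weight (6/13)·(1/3) = 2/13.
If it is behind door 5 (prior 1/13): the host has 4 equally likely choices, so probability 1/4; weight (1/13)·(1/4) = 1/52.
The weights sum to 43/156.
So P(the car behind door 3 | the host opened door 2) = (1/13) / (43/156) = 12/43.

12/43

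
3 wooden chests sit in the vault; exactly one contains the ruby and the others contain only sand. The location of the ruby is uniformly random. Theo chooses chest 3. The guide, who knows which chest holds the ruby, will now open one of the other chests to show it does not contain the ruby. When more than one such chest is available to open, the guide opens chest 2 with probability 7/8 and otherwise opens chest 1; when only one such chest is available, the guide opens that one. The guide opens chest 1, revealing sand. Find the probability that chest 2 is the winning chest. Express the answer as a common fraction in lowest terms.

Consider each possible location of the ruby in turn.
If it is in chest 1 (prior 1/3): the guide opened chest 1, so this case is ruled out; weight (1/3)·0 = 0.
If it is in chest 2 (prior 1/3): only chest 1 is available, probability 1; weight (1/3)·1 = 1/3.
If it is in chest 3 (prior 1/3): chest 2 is available but not opened, probability 1/8; weight (1/3)·(1/8) = 1/24.
The weights sum to 3/8.
So P(the ruby in chest 2 | the guide opened chest 1) = (1/3) / (3/8) = 8/9.

8/9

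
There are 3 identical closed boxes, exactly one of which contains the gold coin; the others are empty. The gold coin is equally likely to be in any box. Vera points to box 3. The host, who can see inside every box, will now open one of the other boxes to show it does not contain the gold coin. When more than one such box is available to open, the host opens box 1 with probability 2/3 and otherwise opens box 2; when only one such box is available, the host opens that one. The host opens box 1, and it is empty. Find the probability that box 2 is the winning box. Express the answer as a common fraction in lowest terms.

Condition on the true location of the gold coin.
If it is in box 1 (prior 1/3): the host opened box 1, so this case is ruled out; weight (1/3)·0 = 0.
If it is in box 2 (prior 1/3): only box 1 is available, probability 1; weight (1/3)·1 = 1/3.
If it is in box 3 (prior 1/3): box 1 is available, opened with probability 2/3; weight (1/3)·(2/3) = 2/9.
The weights sum to 5/9.
So P(the gold coin in box 2 | the host opened box 1) = (1/3) / (5/9) = 3/5.

3/5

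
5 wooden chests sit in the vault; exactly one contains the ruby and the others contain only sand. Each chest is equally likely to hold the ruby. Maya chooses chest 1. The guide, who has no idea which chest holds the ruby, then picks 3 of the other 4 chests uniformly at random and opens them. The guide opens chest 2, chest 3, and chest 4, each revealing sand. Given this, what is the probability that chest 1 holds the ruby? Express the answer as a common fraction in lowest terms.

Because the guide chose which chests to open without knowing where the ruby is, the choice is independent of the prize location. Learning that none of the 3 opened chests holds the ruby simply rules out those 3 locations and leaves the remaining 2 chests still equally likely by symmetry.
So P(the ruby in chest 1) = 1/2.

1/2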